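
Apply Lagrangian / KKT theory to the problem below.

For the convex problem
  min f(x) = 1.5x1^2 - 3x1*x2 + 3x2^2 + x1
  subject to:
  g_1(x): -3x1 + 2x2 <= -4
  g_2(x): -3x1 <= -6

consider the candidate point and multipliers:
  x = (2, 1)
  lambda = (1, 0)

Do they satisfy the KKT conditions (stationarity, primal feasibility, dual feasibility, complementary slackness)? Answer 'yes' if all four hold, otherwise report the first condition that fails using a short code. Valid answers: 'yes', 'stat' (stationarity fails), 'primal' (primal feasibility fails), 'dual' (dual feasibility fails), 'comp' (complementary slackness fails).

Gradient of f: grad f(x) = Q x + c = (4, 0)
Constraint values g_i(x) = a_i^T x - b_i:
  g_1((2, 1)) = 0
  g_2((2, 1)) = 0
Stationarity residual: grad f(x) + sum_i lambda_i a_i = (1, 2)
  -> stationarity FAILS
Primal feasibility (all g_i <= 0): OK
Dual feasibility (all lambda_i >= 0): OK
Complementary slackness (lambda_i * g_i(x) = 0 for all i): OK

Verdict: the first failing condition is stationarity -> stat.

stat


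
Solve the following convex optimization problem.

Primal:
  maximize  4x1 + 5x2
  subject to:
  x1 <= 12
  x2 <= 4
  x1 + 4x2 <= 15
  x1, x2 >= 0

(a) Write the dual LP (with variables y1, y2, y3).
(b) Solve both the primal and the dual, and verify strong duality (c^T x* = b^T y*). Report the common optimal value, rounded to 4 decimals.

The standard primal-dual pair for 'max c^T x s.t. A x <= b, x >= 0' is:
  Dual:  min b^T y  s.t.  A^T y >= c,  y >= 0.

So the dual LP is:
  minimize  12y1 + 4y2 + 15y3
  subject to:
    y1 + y3 >= 4
    y2 + 4y3 >= 5
    y1, y2, y3 >= 0

Solving the primal: x* = (12, 0.75).
  primal value c^T x* = 51.75.
Solving the dual: y* = (2.75, 0, 1.25).
  dual value b^T y* = 51.75.
Strong duality: c^T x* = b^T y*. Confirmed.

51.75


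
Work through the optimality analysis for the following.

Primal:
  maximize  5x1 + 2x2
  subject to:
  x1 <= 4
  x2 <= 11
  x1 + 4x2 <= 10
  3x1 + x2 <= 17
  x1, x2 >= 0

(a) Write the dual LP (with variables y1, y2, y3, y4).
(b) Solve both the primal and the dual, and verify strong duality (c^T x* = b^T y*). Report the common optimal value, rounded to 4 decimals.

The standard primal-dual pair for 'max c^T x s.t. A x <= b, x >= 0' is:
  Dual:  min b^T y  s.t.  A^T y >= c,  y >= 0.

So the dual LP is:
  minimize  4y1 + 11y2 + 10y3 + 17y4
  subject to:
    y1 + y3 + 3y4 >= 5
    y2 + 4y3 + y4 >= 2
    y1, y2, y3, y4 >= 0

Solving the primal: x* = (4, 1.5).
  primal value c^T x* = 23.
Solving the dual: y* = (4.5, 0, 0.5, 0).
  dual value b^T y* = 23.
Strong duality: c^T x* = b^T y*. Confirmed.

23


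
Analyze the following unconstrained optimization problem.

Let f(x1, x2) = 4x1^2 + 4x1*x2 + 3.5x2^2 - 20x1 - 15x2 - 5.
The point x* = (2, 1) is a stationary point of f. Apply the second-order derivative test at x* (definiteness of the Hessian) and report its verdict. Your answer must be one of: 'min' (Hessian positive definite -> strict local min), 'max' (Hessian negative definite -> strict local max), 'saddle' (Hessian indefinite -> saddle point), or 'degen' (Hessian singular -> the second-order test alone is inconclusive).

Compute the Hessian H = grad^2 f:
  H = [[8, 4], [4, 7]]
Verify stationarity: grad f(x*) = H x* + g = (0, 0).
Eigenvalues of H: 3.4689, 11.5311.
Both eigenvalues > 0, so H is positive definite -> x* is a strict local min.

min


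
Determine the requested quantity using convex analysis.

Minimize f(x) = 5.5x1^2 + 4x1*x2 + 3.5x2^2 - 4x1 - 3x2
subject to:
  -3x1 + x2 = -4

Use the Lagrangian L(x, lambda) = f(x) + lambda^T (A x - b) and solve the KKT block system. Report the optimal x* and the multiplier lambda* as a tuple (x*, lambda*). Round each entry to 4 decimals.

Form the Lagrangian:
  L(x, lambda) = (1/2) x^T Q x + c^T x + lambda^T (A x - b)
Stationarity (grad_x L = 0): Q x + c + A^T lambda = 0.
Primal feasibility: A x = b.

This gives the KKT block system:
  [ Q   A^T ] [ x     ]   [-c ]
  [ A    0  ] [ lambda ] = [ b ]

Solving the linear system:
  x*      = (1.1531, -0.5408)
  lambda* = (2.1735)
  f(x*)   = 2.852

x* = (1.1531, -0.5408), lambda* = (2.1735)


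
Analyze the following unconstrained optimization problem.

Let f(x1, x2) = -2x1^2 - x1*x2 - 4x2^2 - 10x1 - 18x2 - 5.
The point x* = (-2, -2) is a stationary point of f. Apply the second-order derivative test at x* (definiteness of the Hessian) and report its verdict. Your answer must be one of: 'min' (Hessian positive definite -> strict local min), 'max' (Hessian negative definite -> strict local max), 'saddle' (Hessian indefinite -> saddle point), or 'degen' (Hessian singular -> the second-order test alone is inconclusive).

Compute the Hessian H = grad^2 f:
  H = [[-4, -1], [-1, -8]]
Verify stationarity: grad f(x*) = H x* + g = (0, 0).
Eigenvalues of H: -8.2361, -3.7639.
Both eigenvalues < 0, so H is negative definite -> x* is a strict local max.

max


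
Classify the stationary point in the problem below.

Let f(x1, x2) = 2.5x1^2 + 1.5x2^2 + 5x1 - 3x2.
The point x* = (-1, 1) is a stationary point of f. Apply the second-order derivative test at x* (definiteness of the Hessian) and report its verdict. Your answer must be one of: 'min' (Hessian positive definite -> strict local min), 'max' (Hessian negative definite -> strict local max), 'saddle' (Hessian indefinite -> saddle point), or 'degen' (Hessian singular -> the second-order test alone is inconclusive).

Compute the Hessian H = grad^2 f:
  H = [[5, 0], [0, 3]]
Verify stationarity: grad f(x*) = H x* + g = (0, 0).
Eigenvalues of H: 3, 5.
Both eigenvalues > 0, so H is positive definite -> x* is a strict local min.

min


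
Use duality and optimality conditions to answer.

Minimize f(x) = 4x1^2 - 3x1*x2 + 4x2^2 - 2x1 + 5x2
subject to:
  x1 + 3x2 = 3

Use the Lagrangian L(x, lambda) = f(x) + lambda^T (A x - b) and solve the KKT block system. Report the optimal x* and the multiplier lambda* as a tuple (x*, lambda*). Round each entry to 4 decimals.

Form the Lagrangian:
  L(x, lambda) = (1/2) x^T Q x + c^T x + lambda^T (A x - b)
Stationarity (grad_x L = 0): Q x + c + A^T lambda = 0.
Primal feasibility: A x = b.

This gives the KKT block system:
  [ Q   A^T ] [ x     ]   [-c ]
  [ A    0  ] [ lambda ] = [ b ]

Solving the linear system:
  x*      = (0.8571, 0.7143)
  lambda* = (-2.7143)
  f(x*)   = 5

x* = (0.8571, 0.7143), lambda* = (-2.7143)


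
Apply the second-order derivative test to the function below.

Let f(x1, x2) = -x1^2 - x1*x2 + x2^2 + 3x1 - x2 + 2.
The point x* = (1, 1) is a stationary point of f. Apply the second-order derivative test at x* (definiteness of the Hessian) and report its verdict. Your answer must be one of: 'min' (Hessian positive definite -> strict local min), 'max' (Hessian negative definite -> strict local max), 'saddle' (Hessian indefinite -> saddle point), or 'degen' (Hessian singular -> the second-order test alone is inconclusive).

Compute the Hessian H = grad^2 f:
  H = [[-2, -1], [-1, 2]]
Verify stationarity: grad f(x*) = H x* + g = (0, 0).
Eigenvalues of H: -2.2361, 2.2361.
Eigenvalues have mixed signs, so H is indefinite -> x* is a saddle point.

saddle


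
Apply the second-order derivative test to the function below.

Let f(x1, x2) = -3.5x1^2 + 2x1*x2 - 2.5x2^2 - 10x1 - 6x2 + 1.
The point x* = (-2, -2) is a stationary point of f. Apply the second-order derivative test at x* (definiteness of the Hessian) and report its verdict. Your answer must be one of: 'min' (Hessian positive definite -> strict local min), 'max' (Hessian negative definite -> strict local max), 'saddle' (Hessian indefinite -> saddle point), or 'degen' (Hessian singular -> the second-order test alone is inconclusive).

Compute the Hessian H = grad^2 f:
  H = [[-7, 2], [2, -5]]
Verify stationarity: grad f(x*) = H x* + g = (0, 0).
Eigenvalues of H: -8.2361, -3.7639.
Both eigenvalues < 0, so H is negative definite -> x* is a strict local max.

max


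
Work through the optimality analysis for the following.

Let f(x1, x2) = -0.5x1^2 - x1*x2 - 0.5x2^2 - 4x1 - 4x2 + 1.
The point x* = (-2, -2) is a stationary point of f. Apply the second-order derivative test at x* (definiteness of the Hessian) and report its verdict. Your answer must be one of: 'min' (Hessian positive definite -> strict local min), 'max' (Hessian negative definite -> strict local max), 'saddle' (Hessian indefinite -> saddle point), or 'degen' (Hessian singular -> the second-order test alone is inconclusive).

Compute the Hessian H = grad^2 f:
  H = [[-1, -1], [-1, -1]]
Verify stationarity: grad f(x*) = H x* + g = (0, 0).
Eigenvalues of H: -2, 0.
H has a zero eigenvalue (singular; negative semidefinite but not definite), so H is neither positive definite, negative definite, nor indefinite. The second-order test alone is inconclusive -> degen.
(Indeed, f is constant along the null direction of H through x*, so x* is not a strict local extremum.)

degen


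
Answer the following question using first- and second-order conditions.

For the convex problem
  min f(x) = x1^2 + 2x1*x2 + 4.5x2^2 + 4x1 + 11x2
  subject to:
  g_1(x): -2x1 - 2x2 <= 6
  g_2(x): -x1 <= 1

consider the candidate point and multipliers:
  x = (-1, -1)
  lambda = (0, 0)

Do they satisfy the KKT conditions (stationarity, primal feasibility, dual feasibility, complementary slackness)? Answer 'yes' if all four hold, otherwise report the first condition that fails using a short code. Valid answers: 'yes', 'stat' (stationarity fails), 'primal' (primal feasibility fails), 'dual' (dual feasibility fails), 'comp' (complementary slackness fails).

Gradient of f: grad f(x) = Q x + c = (0, 0)
Constraint values g_i(x) = a_i^T x - b_i:
  g_1((-1, -1)) = -2
  g_2((-1, -1)) = 0
Stationarity residual: grad f(x) + sum_i lambda_i a_i = (0, 0)
  -> stationarity OK
Primal feasibility (all g_i <= 0): OK
Dual feasibility (all lambda_i >= 0): OK
Complementary slackness (lambda_i * g_i(x) = 0 for all i): OK

Verdict: yes, KKT holds.

yes


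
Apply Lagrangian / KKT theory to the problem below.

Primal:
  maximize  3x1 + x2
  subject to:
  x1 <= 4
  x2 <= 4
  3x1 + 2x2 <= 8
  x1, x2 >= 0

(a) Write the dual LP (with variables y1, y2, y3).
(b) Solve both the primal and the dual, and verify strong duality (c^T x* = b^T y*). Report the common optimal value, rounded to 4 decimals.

The standard primal-dual pair for 'max c^T x s.t. A x <= b, x >= 0' is:
  Dual:  min b^T y  s.t.  A^T y >= c,  y >= 0.

So the dual LP is:
  minimize  4y1 + 4y2 + 8y3
  subject to:
    y1 + 3y3 >= 3
    y2 + 2y3 >= 1
    y1, y2, y3 >= 0

Solving the primal: x* = (2.6667, 0).
  primal value c^T x* = 8.
Solving the dual: y* = (0, 0, 1).
  dual value b^T y* = 8.
Strong duality: c^T x* = b^T y*. Confirmed.

8


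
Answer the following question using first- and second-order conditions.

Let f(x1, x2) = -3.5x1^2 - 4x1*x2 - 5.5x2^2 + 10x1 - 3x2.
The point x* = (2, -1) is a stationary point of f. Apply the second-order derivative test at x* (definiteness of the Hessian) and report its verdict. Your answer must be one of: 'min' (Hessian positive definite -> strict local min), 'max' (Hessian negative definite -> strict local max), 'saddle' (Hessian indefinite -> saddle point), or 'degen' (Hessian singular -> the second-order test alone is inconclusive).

Compute the Hessian H = grad^2 f:
  H = [[-7, -4], [-4, -11]]
Verify stationarity: grad f(x*) = H x* + g = (0, 0).
Eigenvalues of H: -13.4721, -4.5279.
Both eigenvalues < 0, so H is negative definite -> x* is a strict local max.

max


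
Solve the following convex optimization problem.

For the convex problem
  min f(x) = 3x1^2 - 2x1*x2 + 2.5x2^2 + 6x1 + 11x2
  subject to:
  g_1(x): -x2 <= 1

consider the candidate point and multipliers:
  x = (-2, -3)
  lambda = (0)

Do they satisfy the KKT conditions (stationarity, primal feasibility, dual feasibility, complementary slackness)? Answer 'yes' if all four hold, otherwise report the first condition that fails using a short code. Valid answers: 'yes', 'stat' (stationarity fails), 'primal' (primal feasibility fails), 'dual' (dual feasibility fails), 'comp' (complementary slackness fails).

Gradient of f: grad f(x) = Q x + c = (0, 0)
Constraint values g_i(x) = a_i^T x - b_i:
  g_1((-2, -3)) = 2
Stationarity residual: grad f(x) + sum_i lambda_i a_i = (0, 0)
  -> stationarity OK
Primal feasibility (all g_i <= 0): FAILS
Dual feasibility (all lambda_i >= 0): OK
Complementary slackness (lambda_i * g_i(x) = 0 for all i): OK

Verdict: the first failing condition is primal_feasibility -> primal.

primal


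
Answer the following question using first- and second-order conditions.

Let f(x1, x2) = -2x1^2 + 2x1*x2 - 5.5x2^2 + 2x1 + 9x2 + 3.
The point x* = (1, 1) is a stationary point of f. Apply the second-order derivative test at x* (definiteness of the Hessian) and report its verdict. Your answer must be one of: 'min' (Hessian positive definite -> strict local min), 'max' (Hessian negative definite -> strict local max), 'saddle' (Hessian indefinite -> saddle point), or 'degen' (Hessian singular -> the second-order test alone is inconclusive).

Compute the Hessian H = grad^2 f:
  H = [[-4, 2], [2, -11]]
Verify stationarity: grad f(x*) = H x* + g = (0, 0).
Eigenvalues of H: -11.5311, -3.4689.
Both eigenvalues < 0, so H is negative definite -> x* is a strict local max.

max


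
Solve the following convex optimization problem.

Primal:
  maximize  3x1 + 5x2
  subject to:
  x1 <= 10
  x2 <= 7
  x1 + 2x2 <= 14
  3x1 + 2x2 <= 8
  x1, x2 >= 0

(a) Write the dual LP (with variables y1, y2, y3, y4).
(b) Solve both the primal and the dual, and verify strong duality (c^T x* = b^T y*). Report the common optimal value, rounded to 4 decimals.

The standard primal-dual pair for 'max c^T x s.t. A x <= b, x >= 0' is:
  Dual:  min b^T y  s.t.  A^T y >= c,  y >= 0.

So the dual LP is:
  minimize  10y1 + 7y2 + 14y3 + 8y4
  subject to:
    y1 + y3 + 3y4 >= 3
    y2 + 2y3 + 2y4 >= 5
    y1, y2, y3, y4 >= 0

Solving the primal: x* = (0, 4).
  primal value c^T x* = 20.
Solving the dual: y* = (0, 0, 0, 2.5).
  dual value b^T y* = 20.
Strong duality: c^T x* = b^T y*. Confirmed.

20


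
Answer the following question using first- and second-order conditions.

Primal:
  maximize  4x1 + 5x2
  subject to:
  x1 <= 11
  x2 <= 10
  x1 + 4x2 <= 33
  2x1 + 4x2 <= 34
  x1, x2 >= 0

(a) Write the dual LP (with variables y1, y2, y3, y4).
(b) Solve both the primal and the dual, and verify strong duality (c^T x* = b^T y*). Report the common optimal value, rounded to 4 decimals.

The standard primal-dual pair for 'max c^T x s.t. A x <= b, x >= 0' is:
  Dual:  min b^T y  s.t.  A^T y >= c,  y >= 0.

So the dual LP is:
  minimize  11y1 + 10y2 + 33y3 + 34y4
  subject to:
    y1 + y3 + 2y4 >= 4
    y2 + 4y3 + 4y4 >= 5
    y1, y2, y3, y4 >= 0

Solving the primal: x* = (11, 3).
  primal value c^T x* = 59.
Solving the dual: y* = (1.5, 0, 0, 1.25).
  dual value b^T y* = 59.
Strong duality: c^T x* = b^T y*. Confirmed.

59


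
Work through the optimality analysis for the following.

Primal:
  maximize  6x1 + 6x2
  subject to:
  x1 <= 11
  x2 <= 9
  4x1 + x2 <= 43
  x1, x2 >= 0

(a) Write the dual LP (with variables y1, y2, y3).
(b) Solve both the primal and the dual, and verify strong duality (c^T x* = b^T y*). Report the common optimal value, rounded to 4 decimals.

The standard primal-dual pair for 'max c^T x s.t. A x <= b, x >= 0' is:
  Dual:  min b^T y  s.t.  A^T y >= c,  y >= 0.

So the dual LP is:
  minimize  11y1 + 9y2 + 43y3
  subject to:
    y1 + 4y3 >= 6
    y2 + y3 >= 6
    y1, y2, y3 >= 0

Solving the primal: x* = (8.5, 9).
  primal value c^T x* = 105.
Solving the dual: y* = (0, 4.5, 1.5).
  dual value b^T y* = 105.
Strong duality: c^T x* = b^T y*. Confirmed.

105


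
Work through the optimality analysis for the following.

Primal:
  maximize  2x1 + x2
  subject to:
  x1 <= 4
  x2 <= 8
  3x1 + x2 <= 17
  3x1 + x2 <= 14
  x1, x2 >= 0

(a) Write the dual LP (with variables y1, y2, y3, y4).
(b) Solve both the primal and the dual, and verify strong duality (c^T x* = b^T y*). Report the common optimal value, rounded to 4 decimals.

The standard primal-dual pair for 'max c^T x s.t. A x <= b, x >= 0' is:
  Dual:  min b^T y  s.t.  A^T y >= c,  y >= 0.

So the dual LP is:
  minimize  4y1 + 8y2 + 17y3 + 14y4
  subject to:
    y1 + 3y3 + 3y4 >= 2
    y2 + y3 + y4 >= 1
    y1, y2, y3, y4 >= 0

Solving the primal: x* = (2, 8).
  primal value c^T x* = 12.
Solving the dual: y* = (0, 0.3333, 0, 0.6667).
  dual value b^T y* = 12.
Strong duality: c^T x* = b^T y*. Confirmed.

12


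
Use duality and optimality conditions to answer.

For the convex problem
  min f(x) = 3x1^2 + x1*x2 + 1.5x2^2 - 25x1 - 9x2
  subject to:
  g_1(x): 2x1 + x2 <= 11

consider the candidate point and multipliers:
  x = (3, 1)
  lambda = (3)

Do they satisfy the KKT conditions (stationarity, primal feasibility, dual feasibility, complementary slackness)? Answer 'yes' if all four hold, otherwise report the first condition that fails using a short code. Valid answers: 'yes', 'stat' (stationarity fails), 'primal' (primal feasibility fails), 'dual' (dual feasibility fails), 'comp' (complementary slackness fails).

Gradient of f: grad f(x) = Q x + c = (-6, -3)
Constraint values g_i(x) = a_i^T x - b_i:
  g_1((3, 1)) = -4
Stationarity residual: grad f(x) + sum_i lambda_i a_i = (0, 0)
  -> stationarity OK
Primal feasibility (all g_i <= 0): OK
Dual feasibility (all lambda_i >= 0): OK
Complementary slackness (lambda_i * g_i(x) = 0 for all i): FAILS

Verdict: the first failing condition is complementary_slackness -> comp.

comp


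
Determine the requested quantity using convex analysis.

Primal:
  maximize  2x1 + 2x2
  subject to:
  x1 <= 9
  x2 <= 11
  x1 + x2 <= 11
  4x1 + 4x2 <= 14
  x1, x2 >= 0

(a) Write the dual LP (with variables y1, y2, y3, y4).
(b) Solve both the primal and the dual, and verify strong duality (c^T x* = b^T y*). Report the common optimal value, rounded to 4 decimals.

The standard primal-dual pair for 'max c^T x s.t. A x <= b, x >= 0' is:
  Dual:  min b^T y  s.t.  A^T y >= c,  y >= 0.

So the dual LP is:
  minimize  9y1 + 11y2 + 11y3 + 14y4
  subject to:
    y1 + y3 + 4y4 >= 2
    y2 + y3 + 4y4 >= 2
    y1, y2, y3, y4 >= 0

Solving the primal: x* = (3.5, 0).
  primal value c^T x* = 7.
Solving the dual: y* = (0, 0, 0, 0.5).
  dual value b^T y* = 7.
Strong duality: c^T x* = b^T y*. Confirmed.

7


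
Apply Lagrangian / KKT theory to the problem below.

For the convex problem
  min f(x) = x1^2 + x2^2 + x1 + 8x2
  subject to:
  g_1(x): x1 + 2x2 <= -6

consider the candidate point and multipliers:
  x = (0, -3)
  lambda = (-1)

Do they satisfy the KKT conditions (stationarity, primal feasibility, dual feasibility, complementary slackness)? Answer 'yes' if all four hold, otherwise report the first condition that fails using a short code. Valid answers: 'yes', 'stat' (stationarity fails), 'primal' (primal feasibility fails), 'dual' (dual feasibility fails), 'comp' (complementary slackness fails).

Gradient of f: grad f(x) = Q x + c = (1, 2)
Constraint values g_i(x) = a_i^T x - b_i:
  g_1((0, -3)) = 0
Stationarity residual: grad f(x) + sum_i lambda_i a_i = (0, 0)
  -> stationarity OK
Primal feasibility (all g_i <= 0): OK
Dual feasibility (all lambda_i >= 0): FAILS
Complementary slackness (lambda_i * g_i(x) = 0 for all i): OK

Verdict: the first failing condition is dual_feasibility -> dual.

dual


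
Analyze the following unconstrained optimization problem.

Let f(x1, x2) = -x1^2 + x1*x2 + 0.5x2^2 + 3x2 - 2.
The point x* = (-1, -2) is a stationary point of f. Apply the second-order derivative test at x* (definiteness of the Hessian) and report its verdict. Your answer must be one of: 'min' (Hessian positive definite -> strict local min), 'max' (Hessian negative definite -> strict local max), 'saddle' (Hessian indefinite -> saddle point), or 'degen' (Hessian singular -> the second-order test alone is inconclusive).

Compute the Hessian H = grad^2 f:
  H = [[-2, 1], [1, 1]]
Verify stationarity: grad f(x*) = H x* + g = (0, 0).
Eigenvalues of H: -2.3028, 1.3028.
Eigenvalues have mixed signs, so H is indefinite -> x* is a saddle point.

saddle


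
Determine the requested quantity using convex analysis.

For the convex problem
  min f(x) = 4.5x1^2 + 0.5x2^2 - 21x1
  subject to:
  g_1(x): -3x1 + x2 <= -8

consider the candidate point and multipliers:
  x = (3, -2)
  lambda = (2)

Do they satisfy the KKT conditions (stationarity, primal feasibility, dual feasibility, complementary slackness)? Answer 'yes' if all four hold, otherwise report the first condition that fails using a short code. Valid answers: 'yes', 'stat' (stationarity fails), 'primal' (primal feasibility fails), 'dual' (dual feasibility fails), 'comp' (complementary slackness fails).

Gradient of f: grad f(x) = Q x + c = (6, -2)
Constraint values g_i(x) = a_i^T x - b_i:
  g_1((3, -2)) = -3
Stationarity residual: grad f(x) + sum_i lambda_i a_i = (0, 0)
  -> stationarity OK
Primal feasibility (all g_i <= 0): OK
Dual feasibility (all lambda_i >= 0): OK
Complementary slackness (lambda_i * g_i(x) = 0 for all i): FAILS

Verdict: the first failing condition is complementary_slackness -> comp.

comp


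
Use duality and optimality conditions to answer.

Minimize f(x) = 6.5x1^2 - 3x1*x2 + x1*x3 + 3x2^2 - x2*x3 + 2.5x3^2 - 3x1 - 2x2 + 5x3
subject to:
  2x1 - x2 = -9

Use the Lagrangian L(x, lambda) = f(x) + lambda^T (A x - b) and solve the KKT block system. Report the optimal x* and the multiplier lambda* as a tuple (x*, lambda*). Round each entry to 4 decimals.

Form the Lagrangian:
  L(x, lambda) = (1/2) x^T Q x + c^T x + lambda^T (A x - b)
Stationarity (grad_x L = 0): Q x + c + A^T lambda = 0.
Primal feasibility: A x = b.

This gives the KKT block system:
  [ Q   A^T ] [ x     ]   [-c ]
  [ A    0  ] [ lambda ] = [ b ]

Solving the linear system:
  x*      = (-2.9516, 3.0968, 0.2097)
  lambda* = (25.2258)
  f(x*)   = 115.371

x* = (-2.9516, 3.0968, 0.2097), lambda* = (25.2258)


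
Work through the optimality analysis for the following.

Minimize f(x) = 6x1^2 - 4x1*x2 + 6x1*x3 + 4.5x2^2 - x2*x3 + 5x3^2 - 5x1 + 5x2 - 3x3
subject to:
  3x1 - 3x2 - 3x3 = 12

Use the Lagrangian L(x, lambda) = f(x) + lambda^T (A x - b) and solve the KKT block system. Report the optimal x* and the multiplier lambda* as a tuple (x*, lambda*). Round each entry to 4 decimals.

Form the Lagrangian:
  L(x, lambda) = (1/2) x^T Q x + c^T x + lambda^T (A x - b)
Stationarity (grad_x L = 0): Q x + c + A^T lambda = 0.
Primal feasibility: A x = b.

This gives the KKT block system:
  [ Q   A^T ] [ x     ]   [-c ]
  [ A    0  ] [ lambda ] = [ b ]

Solving the linear system:
  x*      = (1.5385, -0.9377, -1.5238)
  lambda* = (-2.6899)
  f(x*)   = 12.2344

x* = (1.5385, -0.9377, -1.5238), lambda* = (-2.6899)


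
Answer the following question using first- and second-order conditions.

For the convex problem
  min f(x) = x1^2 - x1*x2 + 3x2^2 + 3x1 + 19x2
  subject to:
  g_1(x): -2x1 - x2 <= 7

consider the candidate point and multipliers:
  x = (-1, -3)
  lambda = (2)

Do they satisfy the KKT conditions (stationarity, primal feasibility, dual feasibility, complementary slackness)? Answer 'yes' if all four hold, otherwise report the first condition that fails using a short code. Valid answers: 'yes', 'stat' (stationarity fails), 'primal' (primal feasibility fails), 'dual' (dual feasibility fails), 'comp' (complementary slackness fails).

Gradient of f: grad f(x) = Q x + c = (4, 2)
Constraint values g_i(x) = a_i^T x - b_i:
  g_1((-1, -3)) = -2
Stationarity residual: grad f(x) + sum_i lambda_i a_i = (0, 0)
  -> stationarity OK
Primal feasibility (all g_i <= 0): OK
Dual feasibility (all lambda_i >= 0): OK
Complementary slackness (lambda_i * g_i(x) = 0 for all i): FAILS

Verdict: the first failing condition is complementary_slackness -> comp.

comp


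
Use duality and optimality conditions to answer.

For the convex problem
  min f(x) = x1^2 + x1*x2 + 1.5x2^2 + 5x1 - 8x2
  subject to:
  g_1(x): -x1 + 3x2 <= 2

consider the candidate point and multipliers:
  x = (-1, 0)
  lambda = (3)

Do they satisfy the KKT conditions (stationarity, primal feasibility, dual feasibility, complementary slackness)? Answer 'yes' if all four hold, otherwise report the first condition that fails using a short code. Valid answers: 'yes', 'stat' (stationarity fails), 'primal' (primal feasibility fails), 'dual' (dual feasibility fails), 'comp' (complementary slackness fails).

Gradient of f: grad f(x) = Q x + c = (3, -9)
Constraint values g_i(x) = a_i^T x - b_i:
  g_1((-1, 0)) = -1
Stationarity residual: grad f(x) + sum_i lambda_i a_i = (0, 0)
  -> stationarity OK
Primal feasibility (all g_i <= 0): OK
Dual feasibility (all lambda_i >= 0): OK
Complementary slackness (lambda_i * g_i(x) = 0 for all i): FAILS

Verdict: the first failing condition is complementary_slackness -> comp.

comp


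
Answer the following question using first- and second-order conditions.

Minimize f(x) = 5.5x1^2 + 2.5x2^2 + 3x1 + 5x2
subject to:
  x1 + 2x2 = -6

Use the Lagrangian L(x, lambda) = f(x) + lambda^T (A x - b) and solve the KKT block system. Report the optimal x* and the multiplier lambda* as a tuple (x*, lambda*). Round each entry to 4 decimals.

Form the Lagrangian:
  L(x, lambda) = (1/2) x^T Q x + c^T x + lambda^T (A x - b)
Stationarity (grad_x L = 0): Q x + c + A^T lambda = 0.
Primal feasibility: A x = b.

This gives the KKT block system:
  [ Q   A^T ] [ x     ]   [-c ]
  [ A    0  ] [ lambda ] = [ b ]

Solving the linear system:
  x*      = (-0.6531, -2.6735)
  lambda* = (4.1837)
  f(x*)   = 4.8878

x* = (-0.6531, -2.6735), lambda* = (4.1837)


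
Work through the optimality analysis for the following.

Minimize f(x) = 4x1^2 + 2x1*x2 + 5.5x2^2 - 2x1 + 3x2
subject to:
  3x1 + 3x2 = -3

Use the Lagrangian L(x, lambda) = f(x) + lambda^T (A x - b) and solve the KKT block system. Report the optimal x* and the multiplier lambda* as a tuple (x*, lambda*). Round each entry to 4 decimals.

Form the Lagrangian:
  L(x, lambda) = (1/2) x^T Q x + c^T x + lambda^T (A x - b)
Stationarity (grad_x L = 0): Q x + c + A^T lambda = 0.
Primal feasibility: A x = b.

This gives the KKT block system:
  [ Q   A^T ] [ x     ]   [-c ]
  [ A    0  ] [ lambda ] = [ b ]

Solving the linear system:
  x*      = (-0.2667, -0.7333)
  lambda* = (1.8667)
  f(x*)   = 1.9667

x* = (-0.2667, -0.7333), lambda* = (1.8667)


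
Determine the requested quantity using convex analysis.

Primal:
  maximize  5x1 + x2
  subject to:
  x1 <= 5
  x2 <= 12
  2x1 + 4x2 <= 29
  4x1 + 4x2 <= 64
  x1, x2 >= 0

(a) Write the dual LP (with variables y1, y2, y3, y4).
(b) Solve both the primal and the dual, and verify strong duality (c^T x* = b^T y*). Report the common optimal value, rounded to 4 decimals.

The standard primal-dual pair for 'max c^T x s.t. A x <= b, x >= 0' is:
  Dual:  min b^T y  s.t.  A^T y >= c,  y >= 0.

So the dual LP is:
  minimize  5y1 + 12y2 + 29y3 + 64y4
  subject to:
    y1 + 2y3 + 4y4 >= 5
    y2 + 4y3 + 4y4 >= 1
    y1, y2, y3, y4 >= 0

Solving the primal: x* = (5, 4.75).
  primal value c^T x* = 29.75.
Solving the dual: y* = (4.5, 0, 0.25, 0).
  dual value b^T y* = 29.75.
Strong duality: c^T x* = b^T y*. Confirmed.

29.75


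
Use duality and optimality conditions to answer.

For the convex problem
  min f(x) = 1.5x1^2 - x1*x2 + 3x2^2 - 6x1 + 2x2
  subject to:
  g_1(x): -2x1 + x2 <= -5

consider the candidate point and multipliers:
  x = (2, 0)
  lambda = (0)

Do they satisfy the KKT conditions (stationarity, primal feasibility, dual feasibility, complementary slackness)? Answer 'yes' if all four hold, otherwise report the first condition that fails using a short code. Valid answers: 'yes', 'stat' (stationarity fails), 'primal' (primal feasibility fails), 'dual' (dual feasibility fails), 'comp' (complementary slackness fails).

Gradient of f: grad f(x) = Q x + c = (0, 0)
Constraint values g_i(x) = a_i^T x - b_i:
  g_1((2, 0)) = 1
Stationarity residual: grad f(x) + sum_i lambda_i a_i = (0, 0)
  -> stationarity OK
Primal feasibility (all g_i <= 0): FAILS
Dual feasibility (all lambda_i >= 0): OK
Complementary slackness (lambda_i * g_i(x) = 0 for all i): OK

Verdict: the first failing condition is primal_feasibility -> primal.

primal


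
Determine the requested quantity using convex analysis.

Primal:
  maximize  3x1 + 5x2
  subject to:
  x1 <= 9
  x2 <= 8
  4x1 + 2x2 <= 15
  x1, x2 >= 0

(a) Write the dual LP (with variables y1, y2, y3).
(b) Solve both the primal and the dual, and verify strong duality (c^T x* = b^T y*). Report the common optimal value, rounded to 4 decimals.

The standard primal-dual pair for 'max c^T x s.t. A x <= b, x >= 0' is:
  Dual:  min b^T y  s.t.  A^T y >= c,  y >= 0.

So the dual LP is:
  minimize  9y1 + 8y2 + 15y3
  subject to:
    y1 + 4y3 >= 3
    y2 + 2y3 >= 5
    y1, y2, y3 >= 0

Solving the primal: x* = (0, 7.5).
  primal value c^T x* = 37.5.
Solving the dual: y* = (0, 0, 2.5).
  dual value b^T y* = 37.5.
Strong duality: c^T x* = b^T y*. Confirmed.

37.5


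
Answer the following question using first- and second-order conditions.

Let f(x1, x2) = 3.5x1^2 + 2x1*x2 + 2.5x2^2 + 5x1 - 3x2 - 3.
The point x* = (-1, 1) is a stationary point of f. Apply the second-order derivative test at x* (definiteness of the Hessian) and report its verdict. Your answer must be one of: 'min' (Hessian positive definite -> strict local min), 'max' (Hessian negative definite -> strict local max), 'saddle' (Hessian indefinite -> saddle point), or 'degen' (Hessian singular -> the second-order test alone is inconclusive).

Compute the Hessian H = grad^2 f:
  H = [[7, 2], [2, 5]]
Verify stationarity: grad f(x*) = H x* + g = (0, 0).
Eigenvalues of H: 3.7639, 8.2361.
Both eigenvalues > 0, so H is positive definite -> x* is a strict local min.

min


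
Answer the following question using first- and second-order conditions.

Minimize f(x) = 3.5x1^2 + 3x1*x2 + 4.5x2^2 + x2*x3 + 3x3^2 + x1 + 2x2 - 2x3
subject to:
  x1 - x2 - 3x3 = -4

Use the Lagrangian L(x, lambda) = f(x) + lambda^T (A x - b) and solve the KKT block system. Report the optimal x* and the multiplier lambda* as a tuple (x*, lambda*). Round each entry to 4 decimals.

Form the Lagrangian:
  L(x, lambda) = (1/2) x^T Q x + c^T x + lambda^T (A x - b)
Stationarity (grad_x L = 0): Q x + c + A^T lambda = 0.
Primal feasibility: A x = b.

This gives the KKT block system:
  [ Q   A^T ] [ x     ]   [-c ]
  [ A    0  ] [ lambda ] = [ b ]

Solving the linear system:
  x*      = (-0.3788, -0.0359, 1.219)
  lambda* = (1.7594)
  f(x*)   = 2.0745

x* = (-0.3788, -0.0359, 1.219), lambda* = (1.7594)


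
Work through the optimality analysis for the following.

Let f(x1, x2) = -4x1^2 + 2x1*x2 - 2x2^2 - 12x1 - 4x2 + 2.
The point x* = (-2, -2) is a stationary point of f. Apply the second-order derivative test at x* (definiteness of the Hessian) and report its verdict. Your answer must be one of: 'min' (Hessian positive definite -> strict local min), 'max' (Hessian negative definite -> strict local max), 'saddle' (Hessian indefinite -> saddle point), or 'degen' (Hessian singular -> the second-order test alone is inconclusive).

Compute the Hessian H = grad^2 f:
  H = [[-8, 2], [2, -4]]
Verify stationarity: grad f(x*) = H x* + g = (0, 0).
Eigenvalues of H: -8.8284, -3.1716.
Both eigenvalues < 0, so H is negative definite -> x* is a strict local max.

max


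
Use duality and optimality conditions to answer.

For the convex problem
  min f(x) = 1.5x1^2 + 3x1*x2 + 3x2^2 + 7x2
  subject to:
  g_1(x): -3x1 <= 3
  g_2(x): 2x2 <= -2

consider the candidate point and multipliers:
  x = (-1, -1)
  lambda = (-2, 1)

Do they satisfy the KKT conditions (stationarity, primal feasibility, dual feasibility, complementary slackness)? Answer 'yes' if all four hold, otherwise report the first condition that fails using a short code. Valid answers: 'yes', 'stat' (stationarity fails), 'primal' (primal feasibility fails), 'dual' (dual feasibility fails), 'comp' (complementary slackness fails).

Gradient of f: grad f(x) = Q x + c = (-6, -2)
Constraint values g_i(x) = a_i^T x - b_i:
  g_1((-1, -1)) = 0
  g_2((-1, -1)) = 0
Stationarity residual: grad f(x) + sum_i lambda_i a_i = (0, 0)
  -> stationarity OK
Primal feasibility (all g_i <= 0): OK
Dual feasibility (all lambda_i >= 0): FAILS
Complementary slackness (lambda_i * g_i(x) = 0 for all i): OK

Verdict: the first failing condition is dual_feasibility -> dual.

dual


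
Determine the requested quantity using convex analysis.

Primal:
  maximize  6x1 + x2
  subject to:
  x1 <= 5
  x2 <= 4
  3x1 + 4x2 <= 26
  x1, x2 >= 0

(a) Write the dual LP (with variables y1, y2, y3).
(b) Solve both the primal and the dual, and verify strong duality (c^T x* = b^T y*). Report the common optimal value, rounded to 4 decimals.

The standard primal-dual pair for 'max c^T x s.t. A x <= b, x >= 0' is:
  Dual:  min b^T y  s.t.  A^T y >= c,  y >= 0.

So the dual LP is:
  minimize  5y1 + 4y2 + 26y3
  subject to:
    y1 + 3y3 >= 6
    y2 + 4y3 >= 1
    y1, y2, y3 >= 0

Solving the primal: x* = (5, 2.75).
  primal value c^T x* = 32.75.
Solving the dual: y* = (5.25, 0, 0.25).
  dual value b^T y* = 32.75.
Strong duality: c^T x* = b^T y*. Confirmed.

32.75


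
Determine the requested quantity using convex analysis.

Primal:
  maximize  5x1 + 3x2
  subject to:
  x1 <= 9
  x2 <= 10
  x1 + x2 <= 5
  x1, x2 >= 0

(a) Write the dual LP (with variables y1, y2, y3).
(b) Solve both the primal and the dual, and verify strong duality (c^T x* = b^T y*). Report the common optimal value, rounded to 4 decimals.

The standard primal-dual pair for 'max c^T x s.t. A x <= b, x >= 0' is:
  Dual:  min b^T y  s.t.  A^T y >= c,  y >= 0.

So the dual LP is:
  minimize  9y1 + 10y2 + 5y3
  subject to:
    y1 + y3 >= 5
    y2 + y3 >= 3
    y1, y2, y3 >= 0

Solving the primal: x* = (5, 0).
  primal value c^T x* = 25.
Solving the dual: y* = (0, 0, 5).
  dual value b^T y* = 25.
Strong duality: c^T x* = b^T y*. Confirmed.

25


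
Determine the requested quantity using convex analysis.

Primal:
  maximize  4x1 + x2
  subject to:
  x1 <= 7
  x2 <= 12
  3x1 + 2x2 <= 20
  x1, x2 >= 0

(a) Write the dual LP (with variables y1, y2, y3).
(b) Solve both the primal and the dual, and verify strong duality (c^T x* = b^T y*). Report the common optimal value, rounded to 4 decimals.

The standard primal-dual pair for 'max c^T x s.t. A x <= b, x >= 0' is:
  Dual:  min b^T y  s.t.  A^T y >= c,  y >= 0.

So the dual LP is:
  minimize  7y1 + 12y2 + 20y3
  subject to:
    y1 + 3y3 >= 4
    y2 + 2y3 >= 1
    y1, y2, y3 >= 0

Solving the primal: x* = (6.6667, 0).
  primal value c^T x* = 26.6667.
Solving the dual: y* = (0, 0, 1.3333).
  dual value b^T y* = 26.6667.
Strong duality: c^T x* = b^T y*. Confirmed.

26.6667


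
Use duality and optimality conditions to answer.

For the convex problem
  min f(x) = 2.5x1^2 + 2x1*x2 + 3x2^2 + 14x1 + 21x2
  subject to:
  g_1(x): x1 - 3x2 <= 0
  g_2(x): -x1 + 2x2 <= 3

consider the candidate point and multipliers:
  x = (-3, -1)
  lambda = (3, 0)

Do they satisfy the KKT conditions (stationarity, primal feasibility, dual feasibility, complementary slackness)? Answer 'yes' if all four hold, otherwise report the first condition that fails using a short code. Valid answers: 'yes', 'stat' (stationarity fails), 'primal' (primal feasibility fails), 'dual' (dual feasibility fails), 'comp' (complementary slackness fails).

Gradient of f: grad f(x) = Q x + c = (-3, 9)
Constraint values g_i(x) = a_i^T x - b_i:
  g_1((-3, -1)) = 0
  g_2((-3, -1)) = -2
Stationarity residual: grad f(x) + sum_i lambda_i a_i = (0, 0)
  -> stationarity OK
Primal feasibility (all g_i <= 0): OK
Dual feasibility (all lambda_i >= 0): OK
Complementary slackness (lambda_i * g_i(x) = 0 for all i): OK

Verdict: yes, KKT holds.

yes


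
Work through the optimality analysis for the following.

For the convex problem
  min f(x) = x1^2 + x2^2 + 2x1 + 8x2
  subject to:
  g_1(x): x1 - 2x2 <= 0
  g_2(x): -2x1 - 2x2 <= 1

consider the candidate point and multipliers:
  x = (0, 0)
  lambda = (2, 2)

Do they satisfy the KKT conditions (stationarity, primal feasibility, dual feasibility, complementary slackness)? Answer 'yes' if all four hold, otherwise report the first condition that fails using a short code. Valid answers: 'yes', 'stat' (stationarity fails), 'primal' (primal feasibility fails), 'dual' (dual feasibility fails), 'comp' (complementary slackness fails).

Gradient of f: grad f(x) = Q x + c = (2, 8)
Constraint values g_i(x) = a_i^T x - b_i:
  g_1((0, 0)) = 0
  g_2((0, 0)) = -1
Stationarity residual: grad f(x) + sum_i lambda_i a_i = (0, 0)
  -> stationarity OK
Primal feasibility (all g_i <= 0): OK
Dual feasibility (all lambda_i >= 0): OK
Complementary slackness (lambda_i * g_i(x) = 0 for all i): FAILS

Verdict: the first failing condition is complementary_slackness -> comp.

comp


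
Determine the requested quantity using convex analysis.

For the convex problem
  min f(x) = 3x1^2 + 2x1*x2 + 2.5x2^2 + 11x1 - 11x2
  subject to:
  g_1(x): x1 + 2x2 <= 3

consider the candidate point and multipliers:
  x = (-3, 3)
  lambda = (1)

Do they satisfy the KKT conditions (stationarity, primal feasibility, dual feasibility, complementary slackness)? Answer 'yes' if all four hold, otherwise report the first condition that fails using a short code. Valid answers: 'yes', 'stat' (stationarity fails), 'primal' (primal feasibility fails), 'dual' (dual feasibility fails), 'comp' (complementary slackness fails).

Gradient of f: grad f(x) = Q x + c = (-1, -2)
Constraint values g_i(x) = a_i^T x - b_i:
  g_1((-3, 3)) = 0
Stationarity residual: grad f(x) + sum_i lambda_i a_i = (0, 0)
  -> stationarity OK
Primal feasibility (all g_i <= 0): OK
Dual feasibility (all lambda_i >= 0): OK
Complementary slackness (lambda_i * g_i(x) = 0 for all i): OK

Verdict: yes, KKT holds.

yes


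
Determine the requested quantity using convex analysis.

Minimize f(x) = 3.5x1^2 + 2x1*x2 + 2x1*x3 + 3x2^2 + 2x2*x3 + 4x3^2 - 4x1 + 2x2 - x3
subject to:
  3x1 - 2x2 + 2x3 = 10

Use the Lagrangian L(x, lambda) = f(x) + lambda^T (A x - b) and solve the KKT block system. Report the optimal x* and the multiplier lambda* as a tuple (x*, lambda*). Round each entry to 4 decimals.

Form the Lagrangian:
  L(x, lambda) = (1/2) x^T Q x + c^T x + lambda^T (A x - b)
Stationarity (grad_x L = 0): Q x + c + A^T lambda = 0.
Primal feasibility: A x = b.

This gives the KKT block system:
  [ Q   A^T ] [ x     ]   [-c ]
  [ A    0  ] [ lambda ] = [ b ]

Solving the linear system:
  x*      = (1.7376, -1.7715, 0.6222)
  lambda* = (-1.9548)
  f(x*)   = 4.2161

x* = (1.7376, -1.7715, 0.6222), lambda* = (-1.9548)


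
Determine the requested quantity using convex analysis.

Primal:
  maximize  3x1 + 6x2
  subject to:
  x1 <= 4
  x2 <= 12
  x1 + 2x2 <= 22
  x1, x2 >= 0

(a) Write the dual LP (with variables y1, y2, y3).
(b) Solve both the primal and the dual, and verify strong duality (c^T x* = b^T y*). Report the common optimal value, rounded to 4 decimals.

The standard primal-dual pair for 'max c^T x s.t. A x <= b, x >= 0' is:
  Dual:  min b^T y  s.t.  A^T y >= c,  y >= 0.

So the dual LP is:
  minimize  4y1 + 12y2 + 22y3
  subject to:
    y1 + y3 >= 3
    y2 + 2y3 >= 6
    y1, y2, y3 >= 0

Solving the primal: x* = (0, 11).
  primal value c^T x* = 66.
Solving the dual: y* = (0, 0, 3).
  dual value b^T y* = 66.
Strong duality: c^T x* = b^T y*. Confirmed.

66


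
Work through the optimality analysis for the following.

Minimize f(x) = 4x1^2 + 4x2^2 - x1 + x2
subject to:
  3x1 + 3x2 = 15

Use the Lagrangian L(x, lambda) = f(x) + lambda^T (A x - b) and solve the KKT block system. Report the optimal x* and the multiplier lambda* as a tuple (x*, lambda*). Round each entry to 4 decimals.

Form the Lagrangian:
  L(x, lambda) = (1/2) x^T Q x + c^T x + lambda^T (A x - b)
Stationarity (grad_x L = 0): Q x + c + A^T lambda = 0.
Primal feasibility: A x = b.

This gives the KKT block system:
  [ Q   A^T ] [ x     ]   [-c ]
  [ A    0  ] [ lambda ] = [ b ]

Solving the linear system:
  x*      = (2.625, 2.375)
  lambda* = (-6.6667)
  f(x*)   = 49.875

x* = (2.625, 2.375), lambda* = (-6.6667)


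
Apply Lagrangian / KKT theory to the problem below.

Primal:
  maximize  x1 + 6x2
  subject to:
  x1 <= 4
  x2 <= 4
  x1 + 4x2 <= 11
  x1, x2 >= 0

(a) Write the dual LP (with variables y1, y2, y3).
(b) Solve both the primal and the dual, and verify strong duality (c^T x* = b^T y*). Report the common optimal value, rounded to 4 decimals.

The standard primal-dual pair for 'max c^T x s.t. A x <= b, x >= 0' is:
  Dual:  min b^T y  s.t.  A^T y >= c,  y >= 0.

So the dual LP is:
  minimize  4y1 + 4y2 + 11y3
  subject to:
    y1 + y3 >= 1
    y2 + 4y3 >= 6
    y1, y2, y3 >= 0

Solving the primal: x* = (0, 2.75).
  primal value c^T x* = 16.5.
Solving the dual: y* = (0, 0, 1.5).
  dual value b^T y* = 16.5.
Strong duality: c^T x* = b^T y*. Confirmed.

16.5
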